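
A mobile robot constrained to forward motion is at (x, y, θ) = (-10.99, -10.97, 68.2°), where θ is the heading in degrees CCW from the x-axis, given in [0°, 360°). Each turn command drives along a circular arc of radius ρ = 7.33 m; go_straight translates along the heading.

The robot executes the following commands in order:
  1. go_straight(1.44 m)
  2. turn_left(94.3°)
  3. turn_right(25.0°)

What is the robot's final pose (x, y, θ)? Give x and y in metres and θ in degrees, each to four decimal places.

(-17.8048, 1.6664, 137.5000°)

set_pose: (x, y, θ) = (-10.9900, -10.9700, 68.2000°), ρ = 7.33
go_straight(1.44): x += 1.44·cos θ, y += 1.44·sin θ → (-10.4552, -9.6330, 68.2000°)
turn_left(94.3°): centre at ρ to the left, rotate +94.3° → (-15.0569, 0.0799, 162.5000°)
turn_right(25.0°): centre at ρ to the right, rotate −25.0° → (-17.8048, 1.6664, 137.5000°)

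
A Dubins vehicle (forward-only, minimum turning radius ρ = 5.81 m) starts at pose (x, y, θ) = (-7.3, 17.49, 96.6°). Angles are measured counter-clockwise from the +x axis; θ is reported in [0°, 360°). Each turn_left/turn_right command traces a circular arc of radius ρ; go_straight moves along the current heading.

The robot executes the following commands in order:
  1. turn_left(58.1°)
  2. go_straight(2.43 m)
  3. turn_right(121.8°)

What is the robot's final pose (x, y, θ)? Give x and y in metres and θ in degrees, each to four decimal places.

set_pose: (x, y, θ) = (-7.3000, 17.4900, 96.6000°), ρ = 5.81
turn_left(58.1°): centre at ρ to the left, rotate +58.1° → (-10.5885, 22.0749, 154.7000°)
go_straight(2.43): x += 2.43·cos θ, y += 2.43·sin θ → (-12.7855, 23.1134, 154.7000°)
turn_right(121.8°): centre at ρ to the right, rotate −121.8° → (-13.4584, 33.2443, 32.9000°)

(-13.4584, 33.2443, 32.9000°)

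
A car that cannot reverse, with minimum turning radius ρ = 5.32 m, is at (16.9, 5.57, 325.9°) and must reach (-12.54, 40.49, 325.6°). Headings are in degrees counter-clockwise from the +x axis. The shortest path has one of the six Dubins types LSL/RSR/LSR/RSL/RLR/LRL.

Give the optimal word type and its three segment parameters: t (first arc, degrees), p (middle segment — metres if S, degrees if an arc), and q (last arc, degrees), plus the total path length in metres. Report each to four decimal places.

LSR: t = 191.6823°, p = 42.7138 m, q = 191.9823°, L = 78.3377 m

Let ψ = atan2(Δy, Δx) = atan2(34.92, -29.44) = 130.1332° be the start→goal bearing.
Normalize: d = |goal − start| / ρ = 45.674063/5.32 = 8.585350, α = (θ_start − ψ) mod 360° = 195.7668° = 3.416775 rad, β = (θ_goal − ψ) mod 360° = 195.4668° = 3.411539 rad.
Common terms: sin α = -0.271722, cos α = -0.962376, sin β = -0.266679, cos β = -0.963785, cos(α−β) = 0.999986, d² = 73.708237. Work in radians in the unit-radius frame; every candidate has L = ρ·(t + p + q).
LSL: p² = 2 + d² − 2cos(α−β) + 2d(sin α − sin β) = 73.621678; p = √p² = 8.580308; φ = atan2(cos β − cos α, d + sin α − sin β) = -0.000164 rad; t = (φ − α) mod 2π = 2.866246 rad, q = (β − φ) mod 2π = 3.411703 rad → L = 5.32·(2.866246 + 8.580308 + 3.411703) = 5.32·14.858257 = 79.045927 m
RSR: p² = 2 + d² − 2cos(α−β) + 2d(sin β − sin α) = 73.794851; p = √p² = 8.590393; φ = atan2(cos α − cos β, d − sin α + sin β) = 0.000164 rad; t = (α − φ) mod 2π = 3.416611 rad, q = (φ − β) mod 2π = 2.871811 rad → L = 5.32·(3.416611 + 8.590393 + 2.871811) = 5.32·14.878814 = 79.155292 m
LSR: p² = d² − 2 + 2cos(α−β) + 2d(sin α + sin β) = 64.463476; p = √p² = 8.028915; φ = atan2(−cos α − cos β, d + sin α + sin β) − atan2(−2, p) = 0.479076 rad; t = (φ − α) mod 2π = 3.345487 rad, q = (φ − β) mod 2π = 3.350723 rad → L = 5.32·(3.345487 + 8.028915 + 3.350723) = 5.32·14.725124 = 78.337660 m
RSL: p² = d² − 2 + 2cos(α−β) − 2d(sin α + sin β) = 82.952942; p = √p² = 9.107851; φ = atan2(cos α + cos β, d − sin α − sin β) − atan2(2, p) = -0.424220 rad; t = (α − φ) mod 2π = 3.840995 rad, q = (β − φ) mod 2π = 3.835759 rad → L = 5.32·(3.840995 + 9.107851 + 3.835759) = 5.32·16.784604 = 89.294092 m
RLR: c = (6 − d² + 2cos(α−β) + 2d(sin α − sin β))/8 = -8.224356, |c| > 1 → infeasible
LRL: c = (6 − d² + 2cos(α−β) − 2d(sin α − sin β))/8 = -8.202710, |c| > 1 → infeasible
Shortest: LSR with L = 78.337660 m ≈ 78.3377 m
Convert LSR to answer units (arcs ×180/π): t = 3.345487·180/π = 191.6823°, p = ρ·p = 5.32·8.028915 = 42.7138 m, q = 3.350723·180/π = 191.9823°, L = 78.3377 m.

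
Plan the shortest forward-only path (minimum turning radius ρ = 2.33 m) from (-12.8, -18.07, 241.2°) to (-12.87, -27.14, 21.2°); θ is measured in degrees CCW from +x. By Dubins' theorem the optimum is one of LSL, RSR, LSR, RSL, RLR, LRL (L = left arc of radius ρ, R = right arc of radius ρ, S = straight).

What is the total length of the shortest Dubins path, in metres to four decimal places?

Let ψ = atan2(Δy, Δx) = atan2(-9.07, -0.07) = -90.4422° be the start→goal bearing.
Normalize: d = |goal − start| / ρ = 9.070270/2.33 = 3.892820, α = (θ_start − ψ) mod 360° = 331.6422° = 5.788248 rad, β = (θ_goal − ψ) mod 360° = 111.6422° = 1.948524 rad.
Common terms: sin α = -0.474976, cos α = 0.879999, sin β = 0.929505, cos β = -0.368809, cos(α−β) = -0.766044, d² = 15.154046. Work in radians in the unit-radius frame; every candidate has L = ρ·(t + p + q).
LSL: p² = 2 + d² − 2cos(α−β) + 2d(sin α − sin β) = 7.751347; p = √p² = 2.784124; φ = atan2(cos β − cos α, d + sin α − sin β) = -0.465138 rad; t = (φ − α) mod 2π = 0.029799 rad, q = (β − φ) mod 2π = 2.413661 rad → L = 2.33·(0.029799 + 2.784124 + 2.413661) = 2.33·5.227585 = 12.180273 m
RSR: p² = 2 + d² − 2cos(α−β) + 2d(sin β − sin α) = 29.620922; p = √p² = 5.442511; φ = atan2(cos α − cos β, d − sin α + sin β) = 0.231517 rad; t = (α − φ) mod 2π = 5.556731 rad, q = (φ − β) mod 2π = 4.566179 rad → L = 2.33·(5.556731 + 5.442511 + 4.566179) = 2.33·15.565420 = 36.267429 m
LSR: p² = d² − 2 + 2cos(α−β) + 2d(sin α + sin β) = 15.160754; p = √p² = 3.893681; φ = atan2(−cos α − cos β, d + sin α + sin β) − atan2(−2, p) = 0.357461 rad; t = (φ − α) mod 2π = 0.852398 rad, q = (φ − β) mod 2π = 4.692123 rad → L = 2.33·(0.852398 + 3.893681 + 4.692123) = 2.33·9.438202 = 21.991011 m
RSL: p² = d² − 2 + 2cos(α−β) − 2d(sin α + sin β) = 8.083160; p = √p² = 2.843090; φ = atan2(cos α + cos β, d − sin α − sin β) − atan2(2, p) = -0.465450 rad; t = (α − φ) mod 2π = 6.253698 rad, q = (β − φ) mod 2π = 2.413974 rad → L = 2.33·(6.253698 + 2.843090 + 2.413974) = 2.33·11.510762 = 26.820075 m
RLR: c = (6 − d² + 2cos(α−β) + 2d(sin α − sin β))/8 = -2.702615, |c| > 1 → infeasible
LRL: c = (6 − d² + 2cos(α−β) − 2d(sin α − sin β))/8 = 0.031082; p = 2π − arccos c = 4.743476 rad; φ = atan2(cos β − cos α, d + sin α − sin β) = -0.465138 rad; t = (φ − α + p/2) mod 2π = 2.401537 rad, q = (β − α − t + p) mod 2π = 4.785399 rad → L = 2.33·(2.401537 + 4.743476 + 4.785399) = 2.33·11.930412 = 27.797860 m
Shortest: LSL with L = 12.180273 m ≈ 12.1803 m

12.1803 m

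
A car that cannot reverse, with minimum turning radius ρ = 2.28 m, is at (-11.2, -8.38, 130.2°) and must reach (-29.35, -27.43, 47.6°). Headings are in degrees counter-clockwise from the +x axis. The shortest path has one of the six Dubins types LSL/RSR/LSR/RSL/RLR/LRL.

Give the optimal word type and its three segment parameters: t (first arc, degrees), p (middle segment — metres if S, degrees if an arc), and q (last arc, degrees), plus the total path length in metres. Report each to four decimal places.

LSL: t = 91.3609°, p = 24.1793 m, q = 186.0391°, L = 35.2181 m

Let ψ = atan2(Δy, Δx) = atan2(-19.05, -18.15) = -133.6141° be the start→goal bearing.
Normalize: d = |goal − start| / ρ = 26.312069/2.28 = 11.540381, α = (θ_start − ψ) mod 360° = 263.8141° = 4.604424 rad, β = (θ_goal − ψ) mod 360° = 181.2141° = 3.162782 rad.
Common terms: sin α = -0.994177, cos α = -0.107755, sin β = -0.021188, cos β = -0.999776, cos(α−β) = 0.128796, d² = 133.180402. Work in radians in the unit-radius frame; every candidate has L = ρ·(t + p + q).
LSL: p² = 2 + d² − 2cos(α−β) + 2d(sin α − sin β) = 112.465475; p = √p² = 10.604974; φ = atan2(cos β − cos α, d + sin α − sin β) = -0.084213 rad; t = (φ − α) mod 2π = 1.594548 rad, q = (β − φ) mod 2π = 3.246995 rad → L = 2.28·(1.594548 + 10.604974 + 3.246995) = 2.28·15.446517 = 35.218060 m
RSR: p² = 2 + d² − 2cos(α−β) + 2d(sin β − sin α) = 157.380146; p = √p² = 12.545124; φ = atan2(cos α − cos β, d − sin α + sin β) = 0.071165 rad; t = (α − φ) mod 2π = 4.533259 rad, q = (φ − β) mod 2π = 3.191568 rad → L = 2.28·(4.533259 + 12.545124 + 3.191568) = 2.28·20.269952 = 46.215490 m
LSR: p² = d² − 2 + 2cos(α−β) + 2d(sin α + sin β) = 108.002580; p = √p² = 10.392429; φ = atan2(−cos α − cos β, d + sin α + sin β) − atan2(−2, p) = 0.294966 rad; t = (φ − α) mod 2π = 1.973727 rad, q = (φ − β) mod 2π = 3.415369 rad → L = 2.28·(1.973727 + 10.392429 + 3.415369) = 2.28·15.781525 = 35.981876 m
RSL: p² = d² − 2 + 2cos(α−β) − 2d(sin α + sin β) = 154.873406; p = √p² = 12.444814; φ = atan2(cos α + cos β, d − sin α − sin β) − atan2(2, p) = -0.247328 rad; t = (α − φ) mod 2π = 4.851753 rad, q = (β − φ) mod 2π = 3.410111 rad → L = 2.28·(4.851753 + 12.444814 + 3.410111) = 2.28·20.706678 = 47.211225 m
RLR: c = (6 − d² + 2cos(α−β) + 2d(sin α − sin β))/8 = -18.672518, |c| > 1 → infeasible
LRL: c = (6 − d² + 2cos(α−β) − 2d(sin α − sin β))/8 = -13.058184, |c| > 1 → infeasible
Shortest: LSL with L = 35.218060 m ≈ 35.2181 m
Convert LSL to answer units (arcs ×180/π): t = 1.594548·180/π = 91.3609°, p = ρ·p = 2.28·10.604974 = 24.1793 m, q = 3.246995·180/π = 186.0391°, L = 35.2181 m.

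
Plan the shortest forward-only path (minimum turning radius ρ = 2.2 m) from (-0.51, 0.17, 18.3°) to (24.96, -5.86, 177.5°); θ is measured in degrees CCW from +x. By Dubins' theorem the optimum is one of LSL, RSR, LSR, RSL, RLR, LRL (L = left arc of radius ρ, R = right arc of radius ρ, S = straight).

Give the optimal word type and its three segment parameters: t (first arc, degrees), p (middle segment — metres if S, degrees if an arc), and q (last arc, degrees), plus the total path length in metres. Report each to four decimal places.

Let ψ = atan2(Δy, Δx) = atan2(-6.03, 25.47) = -13.3195° be the start→goal bearing.
Normalize: d = |goal − start| / ρ = 26.174067/2.2 = 11.897303, α = (θ_start − ψ) mod 360° = 31.6195° = 0.551864 rad, β = (θ_goal − ψ) mod 360° = 190.8195° = 3.330428 rad.
Common terms: sin α = 0.524276, cos α = 0.851549, sin β = -0.187715, cos β = -0.982223, cos(α−β) = -0.934826, d² = 141.545826. Work in radians in the unit-radius frame; every candidate has L = ρ·(t + p + q).
LSL: p² = 2 + d² − 2cos(α−β) + 2d(sin α − sin β) = 162.357022; p = √p² = 12.741939; φ = atan2(cos β − cos α, d + sin α − sin β) = -0.144418 rad; t = (φ − α) mod 2π = 5.586903 rad, q = (β − φ) mod 2π = 3.474846 rad → L = 2.2·(5.586903 + 12.741939 + 3.474846) = 2.2·21.803689 = 47.968116 m
RSR: p² = 2 + d² − 2cos(α−β) + 2d(sin β − sin α) = 128.473934; p = √p² = 11.334634; φ = atan2(cos α − cos β, d − sin α + sin β) = 0.162499 rad; t = (α − φ) mod 2π = 0.389365 rad, q = (φ − β) mod 2π = 3.115256 rad → L = 2.2·(0.389365 + 11.334634 + 3.115256) = 2.2·14.839255 = 32.646362 m
LSR: p² = d² − 2 + 2cos(α−β) + 2d(sin α + sin β) = 145.684492; p = √p² = 12.069983; φ = atan2(−cos α − cos β, d + sin α + sin β) − atan2(−2, p) = 0.174889 rad; t = (φ − α) mod 2π = 5.906210 rad, q = (φ − β) mod 2π = 3.127646 rad → L = 2.2·(5.906210 + 12.069983 + 3.127646) = 2.2·21.103840 = 46.428448 m
RSL: p² = d² − 2 + 2cos(α−β) − 2d(sin α + sin β) = 129.667858; p = √p² = 11.387180; φ = atan2(cos α + cos β, d − sin α − sin β) − atan2(2, p) = -0.185166 rad; t = (α − φ) mod 2π = 0.737030 rad, q = (β − φ) mod 2π = 3.515594 rad → L = 2.2·(0.737030 + 11.387180 + 3.515594) = 2.2·15.639803 = 34.407567 m
RLR: c = (6 − d² + 2cos(α−β) + 2d(sin α − sin β))/8 = -15.059242, |c| > 1 → infeasible
LRL: c = (6 − d² + 2cos(α−β) − 2d(sin α − sin β))/8 = -19.294628, |c| > 1 → infeasible
Shortest: RSR with L = 32.646362 m ≈ 32.6464 m
Convert RSR to answer units (arcs ×180/π): t = 0.389365·180/π = 22.3090°, p = ρ·p = 2.2·11.334634 = 24.9362 m, q = 3.115256·180/π = 178.4910°, L = 32.6464 m.

RSR: t = 22.3090°, p = 24.9362 m, q = 178.4910°, L = 32.6464 m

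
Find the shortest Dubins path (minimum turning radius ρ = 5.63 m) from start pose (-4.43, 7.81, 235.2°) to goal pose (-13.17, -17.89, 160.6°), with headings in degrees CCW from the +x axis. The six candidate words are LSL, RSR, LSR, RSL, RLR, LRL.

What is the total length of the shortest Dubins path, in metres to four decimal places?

31.3475 m

Let ψ = atan2(Δy, Δx) = atan2(-25.70, -8.74) = -108.7820° be the start→goal bearing.
Normalize: d = |goal − start| / ρ = 27.145489/5.63 = 4.821579, α = (θ_start − ψ) mod 360° = 343.9820° = 6.003619 rad, β = (θ_goal − ψ) mod 360° = 269.3820° = 4.701603 rad.
Common terms: sin α = -0.275939, cos α = 0.961175, sin β = -0.999942, cos β = -0.010785, cos(α−β) = 0.265556, d² = 23.247624. Work in radians in the unit-radius frame; every candidate has L = ρ·(t + p + q).
LSL: p² = 2 + d² − 2cos(α−β) + 2d(sin α − sin β) = 31.698187; p = √p² = 5.630114; φ = atan2(cos β − cos α, d + sin α − sin β) = -0.173505 rad; t = (φ − α) mod 2π = 0.106061 rad, q = (β − φ) mod 2π = 4.875109 rad → L = 5.63·(0.106061 + 5.630114 + 4.875109) = 5.63·10.611284 = 59.741529 m
RSR: p² = 2 + d² − 2cos(α−β) + 2d(sin β − sin α) = 17.734836; p = √p² = 4.211275; φ = atan2(cos α − cos β, d − sin α + sin β) = 0.232899 rad; t = (α − φ) mod 2π = 5.770720 rad, q = (φ − β) mod 2π = 1.814481 rad → L = 5.63·(5.770720 + 4.211275 + 1.814481) = 5.63·11.796476 = 66.414159 m
LSR: p² = d² − 2 + 2cos(α−β) + 2d(sin α + sin β) = 9.475217; p = √p² = 3.078184; φ = atan2(−cos α − cos β, d + sin α + sin β) − atan2(−2, p) = 0.314304 rad; t = (φ − α) mod 2π = 0.593870 rad, q = (φ − β) mod 2π = 1.895886 rad → L = 5.63·(0.593870 + 3.078184 + 1.895886) = 5.63·5.567940 = 31.347500 m
RSL: p² = d² − 2 + 2cos(α−β) − 2d(sin α + sin β) = 34.082255; p = √p² = 5.838001; φ = atan2(cos α + cos β, d − sin α − sin β) − atan2(2, p) = -0.175430 rad; t = (α − φ) mod 2π = 6.179049 rad, q = (β − φ) mod 2π = 4.877033 rad → L = 5.63·(6.179049 + 5.838001 + 4.877033) = 5.63·16.894083 = 95.113685 m
RLR: c = (6 − d² + 2cos(α−β) + 2d(sin α − sin β))/8 = -1.216855, |c| > 1 → infeasible
LRL: c = (6 − d² + 2cos(α−β) − 2d(sin α − sin β))/8 = -2.962273, |c| > 1 → infeasible
Shortest: LSR with L = 31.347500 m ≈ 31.3475 m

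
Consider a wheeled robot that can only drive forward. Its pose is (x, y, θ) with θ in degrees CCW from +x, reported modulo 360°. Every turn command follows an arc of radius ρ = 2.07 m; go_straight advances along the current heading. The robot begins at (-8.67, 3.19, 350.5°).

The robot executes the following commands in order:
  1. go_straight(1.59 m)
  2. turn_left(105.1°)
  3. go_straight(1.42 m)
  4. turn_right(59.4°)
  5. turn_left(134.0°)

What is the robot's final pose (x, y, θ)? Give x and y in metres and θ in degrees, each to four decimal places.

set_pose: (x, y, θ) = (-8.6700, 3.1900, 350.5000°), ρ = 2.07
go_straight(1.59): x += 1.59·cos θ, y += 1.59·sin θ → (-7.1018, 2.9276, 350.5000°)
turn_left(105.1°): centre at ρ to the left, rotate +105.1° → (-4.7000, 5.1712, 455.6000° ≡ 95.6000°)
go_straight(1.42): x += 1.42·cos θ, y += 1.42·sin θ → (-4.8386, 6.5844, 95.6000°)
turn_right(59.4°): centre at ρ to the right, rotate −59.4° → (-4.0010, 8.4568, 36.2000°)
turn_left(134.0°): centre at ρ to the left, rotate +134.0° → (-4.8713, 12.1670, 170.2000°)

(-4.8713, 12.1670, 170.2000°)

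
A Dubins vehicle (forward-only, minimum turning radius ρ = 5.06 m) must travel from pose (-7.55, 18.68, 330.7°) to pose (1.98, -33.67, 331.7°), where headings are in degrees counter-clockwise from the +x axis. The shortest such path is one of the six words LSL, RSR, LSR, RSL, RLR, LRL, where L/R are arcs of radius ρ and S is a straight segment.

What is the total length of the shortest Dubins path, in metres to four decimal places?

Let ψ = atan2(Δy, Δx) = atan2(-52.35, 9.53) = -79.6826° be the start→goal bearing.
Normalize: d = |goal − start| / ρ = 53.210369/5.06 = 10.515883, α = (θ_start − ψ) mod 360° = 50.3826° = 0.879343 rad, β = (θ_goal − ψ) mod 360° = 51.3826° = 0.896796 rad.
Common terms: sin α = 0.770320, cos α = 0.637658, sin β = 0.781331, cos β = 0.624116, cos(α−β) = 0.999848, d² = 110.583801. Work in radians in the unit-radius frame; every candidate has L = ρ·(t + p + q).
LSL: p² = 2 + d² − 2cos(α−β) + 2d(sin α − sin β) = 110.352518; p = √p² = 10.504881; φ = atan2(cos β − cos α, d + sin α − sin β) = -0.001289 rad; t = (φ − α) mod 2π = 5.402553 rad, q = (β − φ) mod 2π = 0.898085 rad → L = 5.06·(5.402553 + 10.504881 + 0.898085) = 5.06·16.805519 = 85.035927 m
RSR: p² = 2 + d² − 2cos(α−β) + 2d(sin β − sin α) = 110.815693; p = √p² = 10.526903; φ = atan2(cos α − cos β, d − sin α + sin β) = 0.001286 rad; t = (α − φ) mod 2π = 0.878057 rad, q = (φ − β) mod 2π = 5.387676 rad → L = 5.06·(0.878057 + 10.526903 + 5.387676) = 5.06·16.792635 = 84.970735 m
LSR: p² = d² − 2 + 2cos(α−β) + 2d(sin α + sin β) = 143.217465; p = √p² = 11.967350; φ = atan2(−cos α − cos β, d + sin α + sin β) − atan2(−2, p) = 0.061410 rad; t = (φ − α) mod 2π = 5.465253 rad, q = (φ − β) mod 2π = 5.447799 rad → L = 5.06·(5.465253 + 11.967350 + 5.447799) = 5.06·22.880402 = 115.774835 m
RSL: p² = d² − 2 + 2cos(α−β) − 2d(sin α + sin β) = 77.949528; p = √p² = 8.828903; φ = atan2(cos α + cos β, d − sin α − sin β) − atan2(2, p) = -0.082931 rad; t = (α − φ) mod 2π = 0.962274 rad, q = (β − φ) mod 2π = 0.979727 rad → L = 5.06·(0.962274 + 8.828903 + 0.979727) = 5.06·10.770904 = 54.500776 m
RLR: c = (6 − d² + 2cos(α−β) + 2d(sin α − sin β))/8 = -12.851962, |c| > 1 → infeasible
LRL: c = (6 − d² + 2cos(α−β) − 2d(sin α − sin β))/8 = -12.794065, |c| > 1 → infeasible
Shortest: RSL with L = 54.500776 m ≈ 54.5008 m

54.5008 m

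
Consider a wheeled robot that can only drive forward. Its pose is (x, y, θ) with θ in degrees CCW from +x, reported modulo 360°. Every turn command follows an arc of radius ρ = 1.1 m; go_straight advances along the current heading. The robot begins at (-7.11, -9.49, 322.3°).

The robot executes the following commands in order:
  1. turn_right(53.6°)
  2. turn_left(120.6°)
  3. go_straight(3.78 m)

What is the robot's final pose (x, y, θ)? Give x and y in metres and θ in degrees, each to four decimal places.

(-1.7485, -9.5197, 29.3000°)

set_pose: (x, y, θ) = (-7.1100, -9.4900, 322.3000°), ρ = 1.1
turn_right(53.6°): centre at ρ to the right, rotate −53.6° → (-6.6830, -10.3853, 268.7000°)
turn_left(120.6°): centre at ρ to the left, rotate +120.6° → (-5.0449, -11.3695, 389.3000° ≡ 29.3000°)
go_straight(3.78): x += 3.78·cos θ, y += 3.78·sin θ → (-1.7485, -9.5197, 29.3000°)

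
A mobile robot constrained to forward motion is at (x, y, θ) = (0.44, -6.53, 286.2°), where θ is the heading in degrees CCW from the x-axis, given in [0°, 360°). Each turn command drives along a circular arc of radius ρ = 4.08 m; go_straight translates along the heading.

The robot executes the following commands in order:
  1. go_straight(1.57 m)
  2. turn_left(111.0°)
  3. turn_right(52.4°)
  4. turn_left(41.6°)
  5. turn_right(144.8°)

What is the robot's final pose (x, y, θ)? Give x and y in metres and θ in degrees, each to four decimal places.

(19.0862, -14.7741, 241.6000°)

set_pose: (x, y, θ) = (0.4400, -6.5300, 286.2000°), ρ = 4.08
go_straight(1.57): x += 1.57·cos θ, y += 1.57·sin θ → (0.8780, -8.0377, 286.2000°)
turn_left(111.0°): centre at ρ to the left, rotate +111.0° → (7.2628, -10.1492, 397.2000° ≡ 37.2000°)
turn_right(52.4°): centre at ρ to the right, rotate −52.4° → (10.7993, -9.4618, -15.2000° ≡ 344.8000°)
turn_left(41.6°): centre at ρ to the left, rotate +41.6° → (13.6831, -9.1790, 386.4000° ≡ 26.4000°)
turn_right(144.8°): centre at ρ to the right, rotate −144.8° → (19.0862, -14.7741, -118.4000° ≡ 241.6000°)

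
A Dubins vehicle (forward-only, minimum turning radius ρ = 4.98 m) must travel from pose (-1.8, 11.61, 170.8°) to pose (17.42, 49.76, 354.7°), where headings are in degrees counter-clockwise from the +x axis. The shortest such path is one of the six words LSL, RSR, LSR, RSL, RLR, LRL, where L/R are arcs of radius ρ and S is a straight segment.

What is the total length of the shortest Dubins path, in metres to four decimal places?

48.8053 m

Let ψ = atan2(Δy, Δx) = atan2(38.15, 19.22) = 63.2610° be the start→goal bearing.
Normalize: d = |goal − start| / ρ = 42.718040/4.98 = 8.577920, α = (θ_start − ψ) mod 360° = 107.5390° = 1.876910 rad, β = (θ_goal − ψ) mod 360° = 291.4390° = 5.086570 rad.
Common terms: sin α = 0.953512, cos α = -0.301355, sin β = -0.930807, cos β = 0.365510, cos(α−β) = -0.997684, d² = 73.580704. Work in radians in the unit-radius frame; every candidate has L = ρ·(t + p + q).
LSL: p² = 2 + d² − 2cos(α−β) + 2d(sin α − sin β) = 109.903151; p = √p² = 10.483470; φ = atan2(cos β − cos α, d + sin α − sin β) = 0.063654 rad; t = (φ − α) mod 2π = 4.469930 rad, q = (β − φ) mod 2π = 5.022916 rad → L = 4.98·(4.469930 + 10.483470 + 5.022916) = 4.98·19.976316 = 99.482055 m
RSR: p² = 2 + d² − 2cos(α−β) + 2d(sin β − sin α) = 45.248995; p = √p² = 6.726737; φ = atan2(cos α − cos β, d − sin α + sin β) = -0.099300 rad; t = (α − φ) mod 2π = 1.976209 rad, q = (φ − β) mod 2π = 1.097316 rad → L = 4.98·(1.976209 + 6.726737 + 1.097316) = 4.98·9.800262 = 48.805305 m
LSR: p² = d² − 2 + 2cos(α−β) + 2d(sin α + sin β) = 69.974856; p = √p² = 8.365097; φ = atan2(−cos α − cos β, d + sin α + sin β) − atan2(−2, p) = 0.227224 rad; t = (φ − α) mod 2π = 4.633499 rad, q = (φ − β) mod 2π = 1.423839 rad → L = 4.98·(4.633499 + 8.365097 + 1.423839) = 4.98·14.422436 = 71.823731 m
RSL: p² = d² − 2 + 2cos(α−β) − 2d(sin α + sin β) = 69.195816; p = √p² = 8.318402; φ = atan2(cos α + cos β, d − sin α − sin β) − atan2(2, p) = -0.228453 rad; t = (α − φ) mod 2π = 2.105363 rad, q = (β − φ) mod 2π = 5.315024 rad → L = 4.98·(2.105363 + 8.318402 + 5.315024) = 4.98·15.738789 = 78.379168 m
RLR: c = (6 − d² + 2cos(α−β) + 2d(sin α − sin β))/8 = -4.656124, |c| > 1 → infeasible
LRL: c = (6 − d² + 2cos(α−β) − 2d(sin α − sin β))/8 = -12.737894, |c| > 1 → infeasible
Shortest: RSR with L = 48.805305 m ≈ 48.8053 m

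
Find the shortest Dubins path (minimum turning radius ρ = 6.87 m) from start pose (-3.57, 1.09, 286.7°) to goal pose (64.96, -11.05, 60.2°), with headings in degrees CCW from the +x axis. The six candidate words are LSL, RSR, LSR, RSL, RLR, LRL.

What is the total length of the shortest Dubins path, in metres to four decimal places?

Let ψ = atan2(Δy, Δx) = atan2(-12.14, 68.53) = -10.0457° be the start→goal bearing.
Normalize: d = |goal − start| / ρ = 69.596986/6.87 = 10.130566, α = (θ_start − ψ) mod 360° = 296.7457° = 5.179189 rad, β = (θ_goal − ψ) mod 360° = 70.2457° = 1.226018 rad.
Common terms: sin α = -0.893013, cos α = 0.450031, sin β = 0.941150, cos β = 0.337988, cos(α−β) = -0.688355, d² = 102.628361. Work in radians in the unit-radius frame; every candidate has L = ρ·(t + p + q).
LSL: p² = 2 + d² − 2cos(α−β) + 2d(sin α − sin β) = 68.842843; p = √p² = 8.297159; φ = atan2(cos β − cos α, d + sin α − sin β) = -0.013504 rad; t = (φ − α) mod 2π = 1.090492 rad, q = (β − φ) mod 2π = 1.239522 rad → L = 6.87·(1.090492 + 8.297159 + 1.239522) = 6.87·10.627173 = 73.008681 m
RSR: p² = 2 + d² − 2cos(α−β) + 2d(sin β − sin α) = 143.167297; p = √p² = 11.965254; φ = atan2(cos α − cos β, d − sin α + sin β) = 0.009364 rad; t = (α − φ) mod 2π = 5.169825 rad, q = (φ − β) mod 2π = 5.066531 rad → L = 6.87·(5.169825 + 11.965254 + 5.066531) = 6.87·22.201610 = 152.525059 m
LSR: p² = d² − 2 + 2cos(α−β) + 2d(sin α + sin β) = 100.226968; p = √p² = 10.011342; φ = atan2(−cos α − cos β, d + sin α + sin β) − atan2(−2, p) = 0.119913 rad; t = (φ − α) mod 2π = 1.223910 rad, q = (φ − β) mod 2π = 5.177081 rad → L = 6.87·(1.223910 + 10.011342 + 5.177081) = 6.87·16.412333 = 112.752726 m
RSL: p² = d² − 2 + 2cos(α−β) − 2d(sin α + sin β) = 98.276336; p = √p² = 9.913442; φ = atan2(cos α + cos β, d − sin α − sin β) − atan2(2, p) = -0.121075 rad; t = (α − φ) mod 2π = 5.300264 rad, q = (β − φ) mod 2π = 1.347093 rad → L = 6.87·(5.300264 + 9.913442 + 1.347093) = 6.87·16.560799 = 113.772688 m
RLR: c = (6 − d² + 2cos(α−β) + 2d(sin α − sin β))/8 = -16.895912, |c| > 1 → infeasible
LRL: c = (6 − d² + 2cos(α−β) − 2d(sin α − sin β))/8 = -7.605355, |c| > 1 → infeasible
Shortest: LSL with L = 73.008681 m ≈ 73.0087 m

73.0087 m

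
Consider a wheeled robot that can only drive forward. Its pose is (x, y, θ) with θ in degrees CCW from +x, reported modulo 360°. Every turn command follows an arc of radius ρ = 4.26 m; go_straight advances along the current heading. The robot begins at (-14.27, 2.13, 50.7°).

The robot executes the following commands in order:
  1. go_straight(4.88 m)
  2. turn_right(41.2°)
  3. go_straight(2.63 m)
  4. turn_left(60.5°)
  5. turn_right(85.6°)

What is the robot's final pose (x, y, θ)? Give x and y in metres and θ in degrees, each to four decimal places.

set_pose: (x, y, θ) = (-14.2700, 2.1300, 50.7000°), ρ = 4.26
go_straight(4.88): x += 4.88·cos θ, y += 4.88·sin θ → (-11.1791, 5.9063, 50.7000°)
turn_right(41.2°): centre at ρ to the right, rotate −41.2° → (-8.5856, 7.4097, 9.5000°)
go_straight(2.63): x += 2.63·cos θ, y += 2.63·sin θ → (-5.9917, 7.8438, 9.5000°)
turn_left(60.5°): centre at ρ to the left, rotate +60.5° → (-2.6917, 10.5884, 70.0000°)
turn_right(85.6°): centre at ρ to the right, rotate −85.6° → (2.4570, 13.2344, -15.6000° ≡ 344.4000°)

(2.4570, 13.2344, 344.4000°)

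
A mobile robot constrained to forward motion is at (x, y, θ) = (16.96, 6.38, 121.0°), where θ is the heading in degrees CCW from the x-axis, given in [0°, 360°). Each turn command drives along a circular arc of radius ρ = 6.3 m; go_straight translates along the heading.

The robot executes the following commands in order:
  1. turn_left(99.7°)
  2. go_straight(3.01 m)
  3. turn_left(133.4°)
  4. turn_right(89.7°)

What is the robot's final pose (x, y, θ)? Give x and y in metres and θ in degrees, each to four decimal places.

(14.2526, -11.9756, 264.4000°)

set_pose: (x, y, θ) = (16.9600, 6.3800, 121.0000°), ρ = 6.3
turn_left(99.7°): centre at ρ to the left, rotate +99.7° → (7.4516, 7.9115, 220.7000°)
go_straight(3.01): x += 3.01·cos θ, y += 3.01·sin θ → (5.1696, 5.9487, 220.7000°)
turn_left(133.4°): centre at ρ to the left, rotate +133.4° → (8.6303, -5.0942, 354.1000°)
turn_right(89.7°): centre at ρ to the right, rotate −89.7° → (14.2526, -11.9756, 264.4000°)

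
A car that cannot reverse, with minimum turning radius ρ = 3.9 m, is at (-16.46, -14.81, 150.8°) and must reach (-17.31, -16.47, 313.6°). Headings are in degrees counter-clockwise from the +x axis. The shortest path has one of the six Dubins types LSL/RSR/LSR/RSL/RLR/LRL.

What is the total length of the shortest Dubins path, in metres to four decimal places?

27.6484 m

Let ψ = atan2(Δy, Δx) = atan2(-1.66, -0.85) = -117.1146° be the start→goal bearing.
Normalize: d = |goal − start| / ρ = 1.864966/3.9 = 0.478197, α = (θ_start − ψ) mod 360° = 267.9146° = 4.675992 rad, β = (θ_goal − ψ) mod 360° = 70.7146° = 1.234203 rad.
Common terms: sin α = -0.999338, cos α = -0.036388, sin β = 0.943885, cos β = 0.330273, cos(α−β) = -0.955278, d² = 0.228672. Work in radians in the unit-radius frame; every candidate has L = ρ·(t + p + q).
LSL: p² = 2 + d² − 2cos(α−β) + 2d(sin α − sin β) = 2.280744; p = √p² = 1.510213; φ = atan2(cos β − cos α, d + sin α − sin β) = 2.896354 rad; t = (φ − α) mod 2π = 4.503547 rad, q = (β − φ) mod 2π = 4.621035 rad → L = 3.9·(4.503547 + 1.510213 + 4.621035) = 3.9·10.634794 = 41.475698 m
RSR: p² = 2 + d² − 2cos(α−β) + 2d(sin β − sin α) = 5.997714; p = √p² = 2.449023; φ = atan2(cos α − cos β, d − sin α + sin β) = -0.150283 rad; t = (α − φ) mod 2π = 4.826275 rad, q = (φ − β) mod 2π = 4.898699 rad → L = 3.9·(4.826275 + 2.449023 + 4.898699) = 3.9·12.173998 = 47.478591 m
LSR: p² = d² − 2 + 2cos(α−β) + 2d(sin α + sin β) = -3.734919 < 0 → infeasible
RSL: p² = d² − 2 + 2cos(α−β) − 2d(sin α + sin β) = -3.628851 < 0 → infeasible
RLR: c = (6 − d² + 2cos(α−β) + 2d(sin α − sin β))/8 = 0.250286; p = 2π − arccos c = 4.965364 rad; φ = atan2(cos α − cos β, d − sin α + sin β) = -0.150283 rad; t = (α − φ + p/2) mod 2π = 1.025772 rad, q = (α − β − t + p) mod 2π = 1.098196 rad → L = 3.9·(1.025772 + 4.965364 + 1.098196) = 3.9·7.089333 = 27.648398 m
LRL: c = (6 − d² + 2cos(α−β) − 2d(sin α − sin β))/8 = 0.714907; p = 2π − arccos c = 5.508880 rad; φ = atan2(cos β − cos α, d + sin α − sin β) = 2.896354 rad; t = (φ − α + p/2) mod 2π = 0.974801 rad, q = (β − α − t + p) mod 2π = 1.092290 rad → L = 3.9·(0.974801 + 5.508880 + 1.092290) = 3.9·7.575971 = 29.546287 m
Shortest: RLR with L = 27.648398 m ≈ 27.6484 m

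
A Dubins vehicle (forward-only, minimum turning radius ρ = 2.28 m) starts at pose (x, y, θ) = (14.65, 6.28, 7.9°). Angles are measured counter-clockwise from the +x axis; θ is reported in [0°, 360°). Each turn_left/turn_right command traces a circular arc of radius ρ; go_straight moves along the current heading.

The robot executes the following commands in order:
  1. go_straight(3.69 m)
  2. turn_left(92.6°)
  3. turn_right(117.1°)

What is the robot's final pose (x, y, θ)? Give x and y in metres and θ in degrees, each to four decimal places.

(23.1266, 12.0615, 343.4000°)

set_pose: (x, y, θ) = (14.6500, 6.2800, 7.9000°), ρ = 2.28
go_straight(3.69): x += 3.69·cos θ, y += 3.69·sin θ → (18.3050, 6.7872, 7.9000°)
turn_left(92.6°): centre at ρ to the left, rotate +92.6° → (20.2334, 9.4610, 100.5000°)
turn_right(117.1°): centre at ρ to the right, rotate −117.1° → (23.1266, 12.0615, -16.6000° ≡ 343.4000°)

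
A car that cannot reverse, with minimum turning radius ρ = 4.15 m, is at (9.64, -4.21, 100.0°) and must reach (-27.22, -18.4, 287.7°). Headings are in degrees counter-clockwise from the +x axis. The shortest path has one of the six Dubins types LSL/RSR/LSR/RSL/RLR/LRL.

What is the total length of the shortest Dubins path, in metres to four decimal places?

Let ψ = atan2(Δy, Δx) = atan2(-14.19, -36.86) = -158.9448° be the start→goal bearing.
Normalize: d = |goal − start| / ρ = 39.497034/4.15 = 9.517358, α = (θ_start − ψ) mod 360° = 258.9448° = 4.519439 rad, β = (θ_goal − ψ) mod 360° = 86.6448° = 1.512237 rad.
Common terms: sin α = -0.981443, cos α = -0.191755, sin β = 0.998286, cos β = 0.058526, cos(α−β) = -0.990983, d² = 90.580096. Work in radians in the unit-radius frame; every candidate has L = ρ·(t + p + q).
LSL: p² = 2 + d² − 2cos(α−β) + 2d(sin α − sin β) = 56.878490; p = √p² = 7.541783; φ = atan2(cos β − cos α, d + sin α − sin β) = 0.033192 rad; t = (φ − α) mod 2π = 1.796938 rad, q = (β − φ) mod 2π = 1.479045 rad → L = 4.15·(1.796938 + 7.541783 + 1.479045) = 4.15·10.817766 = 44.893729 m
RSR: p² = 2 + d² − 2cos(α−β) + 2d(sin β − sin α) = 132.245635; p = √p² = 11.499810; φ = atan2(cos α − cos β, d − sin α + sin β) = -0.021766 rad; t = (α − φ) mod 2π = 4.541205 rad, q = (φ − β) mod 2π = 4.749183 rad → L = 4.15·(4.541205 + 11.499810 + 4.749183) = 4.15·20.790198 = 86.279321 m
LSR: p² = d² − 2 + 2cos(α−β) + 2d(sin α + sin β) = 86.918732; p = √p² = 9.323022; φ = atan2(−cos α − cos β, d + sin α + sin β) − atan2(−2, p) = 0.225293 rad; t = (φ − α) mod 2π = 1.989039 rad, q = (φ − β) mod 2π = 4.996241 rad → L = 4.15·(1.989039 + 9.323022 + 4.996241) = 4.15·16.308302 = 67.679453 m
RSL: p² = d² − 2 + 2cos(α−β) − 2d(sin α + sin β) = 86.277527; p = √p² = 9.288570; φ = atan2(cos α + cos β, d − sin α − sin β) − atan2(2, p) = -0.226103 rad; t = (α − φ) mod 2π = 4.745542 rad, q = (β − φ) mod 2π = 1.738340 rad → L = 4.15·(4.745542 + 9.288570 + 1.738340) = 4.15·15.772451 = 65.455673 m
RLR: c = (6 − d² + 2cos(α−β) + 2d(sin α − sin β))/8 = -15.530704, |c| > 1 → infeasible
LRL: c = (6 − d² + 2cos(α−β) − 2d(sin α − sin β))/8 = -6.109811, |c| > 1 → infeasible
Shortest: LSL with L = 44.893729 m ≈ 44.8937 m

44.8937 m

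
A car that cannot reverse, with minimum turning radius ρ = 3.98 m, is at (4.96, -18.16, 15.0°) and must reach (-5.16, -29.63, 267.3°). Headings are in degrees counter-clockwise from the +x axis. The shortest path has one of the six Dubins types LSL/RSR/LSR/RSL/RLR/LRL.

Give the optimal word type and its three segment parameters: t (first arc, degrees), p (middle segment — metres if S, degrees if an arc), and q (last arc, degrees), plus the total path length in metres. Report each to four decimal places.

Let ψ = atan2(Δy, Δx) = atan2(-11.47, -10.12) = -131.4220° be the start→goal bearing.
Normalize: d = |goal − start| / ρ = 15.296251/3.98 = 3.843279, α = (θ_start − ψ) mod 360° = 146.4220° = 2.555546 rad, β = (θ_goal − ψ) mod 360° = 38.7220° = 0.675827 rad.
Common terms: sin α = 0.553071, cos α = -0.833134, sin β = 0.625542, cos β = 0.780190, cos(α−β) = -0.304033, d² = 14.770795. Work in radians in the unit-radius frame; every candidate has L = ρ·(t + p + q).
LSL: p² = 2 + d² − 2cos(α−β) + 2d(sin α − sin β) = 16.821809; p = √p² = 4.101440; φ = atan2(cos β − cos α, d + sin α − sin β) = 0.404278 rad; t = (φ − α) mod 2π = 4.131918 rad, q = (β − φ) mod 2π = 0.271548 rad → L = 3.98·(4.131918 + 4.101440 + 0.271548) = 3.98·8.504906 = 33.849524 m
RSR: p² = 2 + d² − 2cos(α−β) + 2d(sin β − sin α) = 17.935913; p = √p² = 4.235081; φ = atan2(cos α − cos β, d − sin α + sin β) = -0.390816 rad; t = (α − φ) mod 2π = 2.946362 rad, q = (φ − β) mod 2π = 5.216543 rad → L = 3.98·(2.946362 + 4.235081 + 5.216543) = 3.98·12.397986 = 49.343985 m
LSR: p² = d² − 2 + 2cos(α−β) + 2d(sin α + sin β) = 21.222214; p = √p² = 4.606757; φ = atan2(−cos α − cos β, d + sin α + sin β) − atan2(−2, p) = 0.420133 rad; t = (φ − α) mod 2π = 4.147772 rad, q = (φ − β) mod 2π = 6.027492 rad → L = 3.98·(4.147772 + 4.606757 + 6.027492) = 3.98·14.782021 = 58.832444 m
RSL: p² = d² − 2 + 2cos(α−β) − 2d(sin α + sin β) = 3.103244; p = √p² = 1.761603; φ = atan2(cos α + cos β, d − sin α − sin β) − atan2(2, p) = -0.868556 rad; t = (α − φ) mod 2π = 3.424102 rad, q = (β − φ) mod 2π = 1.544383 rad → L = 3.98·(3.424102 + 1.761603 + 1.544383) = 3.98·6.730088 = 26.785750 m
RLR: c = (6 − d² + 2cos(α−β) + 2d(sin α − sin β))/8 = -1.241989, |c| > 1 → infeasible
LRL: c = (6 − d² + 2cos(α−β) − 2d(sin α − sin β))/8 = -1.102726, |c| > 1 → infeasible
Shortest: RSL with L = 26.785750 m ≈ 26.7858 m
Convert RSL to answer units (arcs ×180/π): t = 3.424102·180/π = 196.1866°, p = ρ·p = 3.98·1.761603 = 7.0112 m, q = 1.544383·180/π = 88.4866°, L = 26.7858 m.

RSL: t = 196.1866°, p = 7.0112 m, q = 88.4866°, L = 26.7858 m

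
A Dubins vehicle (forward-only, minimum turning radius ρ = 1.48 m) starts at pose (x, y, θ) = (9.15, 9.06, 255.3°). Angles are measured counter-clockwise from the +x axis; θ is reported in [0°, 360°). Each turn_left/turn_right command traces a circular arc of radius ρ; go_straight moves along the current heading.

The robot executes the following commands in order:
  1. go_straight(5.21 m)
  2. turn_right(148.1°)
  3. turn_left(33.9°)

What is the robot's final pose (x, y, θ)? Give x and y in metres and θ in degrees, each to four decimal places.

(4.4981, 4.6726, 141.1000°)

set_pose: (x, y, θ) = (9.1500, 9.0600, 255.3000°), ρ = 1.48
go_straight(5.21): x += 5.21·cos θ, y += 5.21·sin θ → (7.8279, 4.0205, 255.3000°)
turn_right(148.1°): centre at ρ to the right, rotate −148.1° → (4.9826, 3.9584, 107.2000°)
turn_left(33.9°): centre at ρ to the left, rotate +33.9° → (4.4981, 4.6726, 141.1000°)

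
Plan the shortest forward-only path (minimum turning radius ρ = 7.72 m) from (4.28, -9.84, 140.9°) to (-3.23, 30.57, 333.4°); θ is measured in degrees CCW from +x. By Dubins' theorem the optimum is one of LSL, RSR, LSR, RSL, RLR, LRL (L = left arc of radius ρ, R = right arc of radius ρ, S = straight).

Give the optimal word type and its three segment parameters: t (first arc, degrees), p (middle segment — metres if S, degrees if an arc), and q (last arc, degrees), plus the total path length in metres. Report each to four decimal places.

RSR: t = 20.9795°, p = 31.7474 m, q = 146.5205°, L = 54.3162 m

Let ψ = atan2(Δy, Δx) = atan2(40.41, -7.51) = 100.5280° be the start→goal bearing.
Normalize: d = |goal − start| / ρ = 41.101925/7.72 = 5.324083, α = (θ_start − ψ) mod 360° = 40.3720° = 0.704624 rad, β = (θ_goal − ψ) mod 360° = 232.8720° = 4.064383 rad.
Common terms: sin α = 0.647747, cos α = 0.761855, sin β = -0.797289, cos β = -0.603598, cos(α−β) = -0.976296, d² = 28.345865. Work in radians in the unit-radius frame; every candidate has L = ρ·(t + p + q).
LSL: p² = 2 + d² − 2cos(α−β) + 2d(sin α − sin β) = 47.685442; p = √p² = 6.905465; φ = atan2(cos β − cos α, d + sin α − sin β) = -0.199047 rad; t = (φ − α) mod 2π = 5.379515 rad, q = (β − φ) mod 2π = 4.263430 rad → L = 7.72·(5.379515 + 6.905465 + 4.263430) = 7.72·16.548409 = 127.753716 m
RSR: p² = 2 + d² − 2cos(α−β) + 2d(sin β − sin α) = 16.911472; p = √p² = 4.112356; φ = atan2(cos α − cos β, d − sin α + sin β) = 0.338462 rad; t = (α − φ) mod 2π = 0.366162 rad, q = (φ − β) mod 2π = 2.557265 rad → L = 7.72·(0.366162 + 4.112356 + 2.557265) = 7.72·7.035783 = 54.316241 m
LSR: p² = d² − 2 + 2cos(α−β) + 2d(sin α + sin β) = 22.800930; p = √p² = 4.775032; φ = atan2(−cos α − cos β, d + sin α + sin β) − atan2(−2, p) = 0.366072 rad; t = (φ − α) mod 2π = 5.944633 rad, q = (φ − β) mod 2π = 2.584874 rad → L = 7.72·(5.944633 + 4.775032 + 2.584874) = 7.72·13.304540 = 102.711047 m
RSL: p² = d² − 2 + 2cos(α−β) − 2d(sin α + sin β) = 25.985615; p = √p² = 5.097609; φ = atan2(cos α + cos β, d − sin α − sin β) − atan2(2, p) = -0.344982 rad; t = (α − φ) mod 2π = 1.049605 rad, q = (β − φ) mod 2π = 4.409364 rad → L = 7.72·(1.049605 + 5.097609 + 4.409364) = 7.72·10.556578 = 81.496786 m
RLR: c = (6 − d² + 2cos(α−β) + 2d(sin α − sin β))/8 = -1.113934, |c| > 1 → infeasible
LRL: c = (6 − d² + 2cos(α−β) − 2d(sin α − sin β))/8 = -4.960680, |c| > 1 → infeasible
Shortest: RSR with L = 54.316241 m ≈ 54.3162 m
Convert RSR to answer units (arcs ×180/π): t = 0.366162·180/π = 20.9795°, p = ρ·p = 7.72·4.112356 = 31.7474 m, q = 2.557265·180/π = 146.5205°, L = 54.3162 m.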